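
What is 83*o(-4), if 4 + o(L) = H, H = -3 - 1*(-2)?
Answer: -415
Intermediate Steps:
H = -1 (H = -3 + 2 = -1)
o(L) = -5 (o(L) = -4 - 1 = -5)
83*o(-4) = 83*(-5) = -415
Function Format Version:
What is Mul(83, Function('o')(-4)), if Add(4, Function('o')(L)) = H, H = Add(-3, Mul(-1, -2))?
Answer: -415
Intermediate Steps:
H = -1 (H = Add(-3, 2) = -1)
Function('o')(L) = -5 (Function('o')(L) = Add(-4, -1) = -5)
Mul(83, Function('o')(-4)) = Mul(83, -5) = -415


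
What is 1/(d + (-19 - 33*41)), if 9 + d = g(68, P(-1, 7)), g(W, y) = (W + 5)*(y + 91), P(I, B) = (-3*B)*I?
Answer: 1/6795 ≈ 0.00014717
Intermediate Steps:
P(I, B) = -3*B*I
g(W, y) = (5 + W)*(91 + y)
d = 8167 (d = -9 + (455 + 5*(-3*7*(-1)) + 91*68 + 68*(-3*7*(-1))) = -9 + (455 + 5*21 + 6188 + 68*21) = -9 + (455 + 105 + 6188 + 1428) = -9 + 8176 = 8167)
1/(d + (-19 - 33*41)) = 1/(8167 + (-19 - 33*41)) = 1/(8167 + (-19 - 1353)) = 1/(8167 - 1372) = 1/6795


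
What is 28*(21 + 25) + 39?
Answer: 1327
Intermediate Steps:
28*(21 + 25) + 39 = 28*46 + 39 = 1288 + 39 = 1327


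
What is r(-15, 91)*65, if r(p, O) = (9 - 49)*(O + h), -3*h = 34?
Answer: -621400/3 ≈ -2.0713e+5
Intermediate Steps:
h = -34/3 (h = -⅓*34 = -34/3 ≈ -11.333)
r(p, O) = 1360/3 - 40*O (r(p, O) = (9 - 49)*(O - 34/3) = -40*(-34/3 + O) = 1360/3 - 40*O)
r(-15, 91)*65 = (1360/3 - 40*91)*65 = (1360/3 - 3640)*65 = -9560/3*65 = -621400/3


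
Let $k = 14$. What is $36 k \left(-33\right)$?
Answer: $-16632$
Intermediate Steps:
$36 k \left(-33\right) = 36 \cdot 14 \left(-33\right) = 504 \left(-33\right) = -16632$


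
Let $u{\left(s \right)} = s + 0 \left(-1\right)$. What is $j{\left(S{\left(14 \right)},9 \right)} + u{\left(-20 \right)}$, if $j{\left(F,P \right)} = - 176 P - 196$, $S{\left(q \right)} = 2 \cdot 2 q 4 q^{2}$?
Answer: $-1800$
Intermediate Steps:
$u{\left(s \right)} = s$ ($u{\left(s \right)} = s + 0 = s$)
$S{\left(q \right)} = 16 q^{3}$ ($S{\left(q \right)} = 2 \cdot 8 q q^{2} = 16 q q^{2} = 16 q^{3}$)
$j{\left(F,P \right)} = -196 - 176 P$
$j{\left(S{\left(14 \right)},9 \right)} + u{\left(-20 \right)} = \left(-196 - 1584\right) - 20 = -1780 - 20 = -1800$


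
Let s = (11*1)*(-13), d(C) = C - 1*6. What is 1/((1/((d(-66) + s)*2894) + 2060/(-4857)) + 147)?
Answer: 3022073970/442963116133 ≈ 0.0068224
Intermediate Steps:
d(C) = -6 + C (d(C) = C - 6 = -6 + C)
s = -143 (s = 11*(-13) = -143)
1/((1/((d(-66) + s)*2894) + 2060/(-4857)) + 147) = 1/((1/((-6 - 66) - 143*2894) + 2060/(-4857)) + 147) = 1/(((1/2894)/(-72 - 143) + 2060*(-1/4857)) + 147) = 1/(((1/2894)/(-215) - 2060/4857) + 147) = 1/((-1/215*1/2894 - 2060/4857) + 147) = 1/((-1/622210 - 2060/4857) + 147) = 1/(-1281757457/3022073970 + 147) = 1/(442963116133/3022073970) = 3022073970/442963116133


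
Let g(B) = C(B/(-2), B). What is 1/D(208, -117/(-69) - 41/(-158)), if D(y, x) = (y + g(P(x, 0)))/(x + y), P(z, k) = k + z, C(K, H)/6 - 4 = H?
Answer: 762977/885718 ≈ 0.86142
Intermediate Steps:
C(K, H) = 24 + 6*H
g(B) = 24 + 6*B
D(y, x) = (24 + y + 6*x)/(x + y) (D(y, x) = (y + (24 + 6*(0 + x)))/(x + y) = (y + (24 + 6*x))/(x + y) = (24 + y + 6*x)/(x + y))
1/D(208, -117/(-69) - 41/(-158)) = 1/((24 + 208 + 6*(-117/(-69) - 41/(-158)))/((-117/(-69) - 41/(-158)) + 208)) = 1/((24 + 208 + 6*(-117*(-1/69) - 41*(-1/158)))/((-117*(-1/69) - 41*(-1/158)) + 208)) = 1/((24 + 208 + 6*(39/23 + 41/158))/((39/23 + 41/158) + 208)) = 1/((24 + 208 + 6*(7105/3634))/(7105/3634 + 208)) = 1/((24 + 208 + 21315/1817)/(762977/3634)) = 1/((3634/762977)*(442859/1817)) = 1/(885718/762977) = 762977/885718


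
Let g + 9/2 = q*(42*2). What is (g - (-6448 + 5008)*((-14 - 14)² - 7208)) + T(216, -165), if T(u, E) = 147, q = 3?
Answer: -18500331/2 ≈ -9.2502e+6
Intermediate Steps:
g = 495/2 (g = -9/2 + 3*(42*2) = -9/2 + 3*84 = -9/2 + 252 = 495/2 ≈ 247.50)
(g - (-6448 + 5008)*((-14 - 14)² - 7208)) + T(216, -165) = (495/2 - (-6448 + 5008)*((-14 - 14)² - 7208)) + 147 = (495/2 - (-1440)*((-28)² - 7208)) + 147 = (495/2 - (-1440)*(784 - 7208)) + 147 = (495/2 - (-1440)*(-6424)) + 147 = (495/2 - 1*9250560) + 147 = (495/2 - 9250560) + 147 = -18500625/2 + 147 = -18500331/2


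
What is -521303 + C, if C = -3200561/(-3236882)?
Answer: -1687393096685/3236882 ≈ -5.2130e+5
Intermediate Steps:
C = 3200561/3236882 (C = -3200561*(-1/3236882) = 3200561/3236882 ≈ 0.98878)
-521303 + C = -521303 + 3200561/3236882 = -1687393096685/3236882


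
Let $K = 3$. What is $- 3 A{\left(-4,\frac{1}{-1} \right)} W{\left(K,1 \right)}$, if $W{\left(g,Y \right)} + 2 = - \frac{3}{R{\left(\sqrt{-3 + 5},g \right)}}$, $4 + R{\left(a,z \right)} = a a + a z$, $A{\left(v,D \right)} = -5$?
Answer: $- \frac{255}{7} - \frac{135 \sqrt{2}}{14} \approx -50.066$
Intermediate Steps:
$R{\left(a,z \right)} = -4 + a^{2} + a z$ ($R{\left(a,z \right)} = -4 + \left(a a + a z\right) = -4 + \left(a^{2} + a z\right) = -4 + a^{2} + a z$)
$W{\left(g,Y \right)} = -2 - \frac{3}{-2 + g \sqrt{2}}$ ($W{\left(g,Y \right)} = -2 - \frac{3}{-4 + \left(\sqrt{-3 + 5}\right)^{2} + \sqrt{-3 + 5} g} = -2 - \frac{3}{-4 + \left(\sqrt{2}\right)^{2} + \sqrt{2} g} = -2 - \frac{3}{-4 + 2 + g \sqrt{2}} = -2 - \frac{3}{-2 + g \sqrt{2}}$)
$- 3 A{\left(-4,\frac{1}{-1} \right)} W{\left(K,1 \right)} = \left(-3\right) \left(-5\right) \frac{1 - 6 \sqrt{2}}{-2 + 3 \sqrt{2}} = 15 \frac{1 - 6 \sqrt{2}}{-2 + 3 \sqrt{2}} = \frac{15 \left(1 - 6 \sqrt{2}\right)}{-2 + 3 \sqrt{2}}$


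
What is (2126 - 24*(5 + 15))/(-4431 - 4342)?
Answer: -1646/8773 ≈ -0.18762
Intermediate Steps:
(2126 - 24*(5 + 15))/(-4431 - 4342) = (2126 - 24*20)/(-8773) = (2126 - 480)*(-1/8773) = 1646*(-1/8773) = -1646/8773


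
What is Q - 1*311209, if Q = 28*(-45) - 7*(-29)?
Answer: -312266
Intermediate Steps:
Q = -1057 (Q = -1260 + 203 = -1057)
Q - 1*311209 = -1057 - 1*311209 = -1057 - 311209 = -312266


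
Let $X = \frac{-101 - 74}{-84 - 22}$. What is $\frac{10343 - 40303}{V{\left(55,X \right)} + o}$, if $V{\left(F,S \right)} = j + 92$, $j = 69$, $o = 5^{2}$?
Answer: $- \frac{14980}{93} \approx -161.08$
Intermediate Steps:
$o = 25$
$X = \frac{175}{106}$ ($X = - \frac{175}{-106} = \left(-175\right) \left(- \frac{1}{106}\right) = \frac{175}{106} \approx 1.6509$)
$V{\left(F,S \right)} = 161$ ($V{\left(F,S \right)} = 69 + 92 = 161$)
$\frac{10343 - 40303}{V{\left(55,X \right)} + o} = \frac{10343 - 40303}{161 + 25} = - \frac{29960}{186} = \left(-29960\right) \frac{1}{186} = - \frac{14980}{93}$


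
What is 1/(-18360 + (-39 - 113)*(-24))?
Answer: -1/14712 ≈ -6.7972e-5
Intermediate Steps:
1/(-18360 + (-39 - 113)*(-24)) = 1/(-18360 - 152*(-24)) = 1/(-18360 + 3648) = 1/(-14712) = -1/14712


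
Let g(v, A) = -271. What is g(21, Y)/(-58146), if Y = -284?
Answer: 271/58146 ≈ 0.0046607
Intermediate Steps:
g(21, Y)/(-58146) = -271/(-58146) = -271*(-1/58146) = 271/58146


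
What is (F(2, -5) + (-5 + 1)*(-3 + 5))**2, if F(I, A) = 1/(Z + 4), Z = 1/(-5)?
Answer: 21609/361 ≈ 59.859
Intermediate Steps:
Z = -1/5 ≈ -0.20000
F(I, A) = 5/19 (F(I, A) = 1/(-1/5 + 4) = 1/(19/5) = 5/19)
(F(2, -5) + (-5 + 1)*(-3 + 5))**2 = (5/19 + (-5 + 1)*(-3 + 5))**2 = (5/19 - 4*2)**2 = (5/19 - 8)**2 = (-147/19)**2 = 21609/361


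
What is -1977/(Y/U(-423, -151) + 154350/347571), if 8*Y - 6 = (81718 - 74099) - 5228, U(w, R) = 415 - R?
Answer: -49387389552/24317849 ≈ -2030.9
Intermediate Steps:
Y = 2397/8 (Y = ¾ + ((81718 - 74099) - 5228)/8 = ¾ + (7619 - 5228)/8 = ¾ + (⅛)*2391 = ¾ + 2391/8 = 2397/8 ≈ 299.63)
-1977/(Y/U(-423, -151) + 154350/347571) = -1977/(2397/(8*(415 - 1*(-151))) + 154350/347571) = -1977/(2397/(8*(415 + 151)) + 154350*(1/347571)) = -1977/((2397/8)/566 + 2450/5517) = -1977/((2397/8)*(1/566) + 2450/5517) = -1977/(2397/4528 + 2450/5517) = -1977/24317849/24980976 = -1977*24980976/24317849 = -49387389552/24317849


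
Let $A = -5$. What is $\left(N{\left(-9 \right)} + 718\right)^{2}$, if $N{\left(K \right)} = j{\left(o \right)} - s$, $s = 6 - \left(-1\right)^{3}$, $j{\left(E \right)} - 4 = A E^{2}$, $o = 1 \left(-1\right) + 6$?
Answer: $348100$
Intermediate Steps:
$o = 5$ ($o = -1 + 6 = 5$)
$j{\left(E \right)} = 4 - 5 E^{2}$
$s = 7$ ($s = 6 - -1 = 6 + 1 = 7$)
$N{\left(K \right)} = -128$ ($N{\left(K \right)} = \left(4 - 5 \cdot 5^{2}\right) - 7 = \left(4 - 125\right) - 7 = -121 - 7 = -128$)
$\left(N{\left(-9 \right)} + 718\right)^{2} = \left(-128 + 718\right)^{2} = 590^{2} = 348100$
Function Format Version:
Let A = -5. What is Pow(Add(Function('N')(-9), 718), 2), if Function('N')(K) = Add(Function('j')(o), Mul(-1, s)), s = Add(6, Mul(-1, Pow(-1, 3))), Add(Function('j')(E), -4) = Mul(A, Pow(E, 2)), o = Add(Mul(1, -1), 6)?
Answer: 348100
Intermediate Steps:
o = 5 (o = Add(-1, 6) = 5)
Function('j')(E) = Add(4, Mul(-5, Pow(E, 2)))
s = 7 (s = Add(6, Mul(-1, -1)) = Add(6, 1) = 7)
Function('N')(K) = -128 (Function('N')(K) = Add(Add(4, Mul(-5, Pow(5, 2))), Mul(-1, 7)) = Add(Add(4, Mul(-5, 25)), -7) = Add(Add(4, -125), -7) = Add(-121, -7) = -128)
Pow(Add(Function('N')(-9), 718), 2) = Pow(Add(-128, 718), 2) = Pow(590, 2) = 348100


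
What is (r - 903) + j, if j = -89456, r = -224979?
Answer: -315338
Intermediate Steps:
(r - 903) + j = (-224979 - 903) - 89456 = -225882 - 89456 = -315338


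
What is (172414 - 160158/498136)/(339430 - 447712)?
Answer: -42942730073/26969581176 ≈ -1.5923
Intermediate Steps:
(172414 - 160158/498136)/(339430 - 447712) = (172414 - 160158*1/498136)/(-108282) = (172414 - 80079/249068)*(-1/108282) = (42942730073/249068)*(-1/108282) = -42942730073/26969581176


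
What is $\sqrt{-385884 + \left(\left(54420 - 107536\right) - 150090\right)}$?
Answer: $i \sqrt{589090} \approx 767.52 i$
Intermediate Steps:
$\sqrt{-385884 + \left(\left(54420 - 107536\right) - 150090\right)} = \sqrt{-385884 - 203206} = \sqrt{-589090} = i \sqrt{589090}$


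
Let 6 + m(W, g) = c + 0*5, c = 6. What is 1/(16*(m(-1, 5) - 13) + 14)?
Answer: -1/194 ≈ -0.0051546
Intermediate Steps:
m(W, g) = 0 (m(W, g) = -6 + (6 + 0*5) = -6 + (6 + 0) = -6 + 6 = 0)
1/(16*(m(-1, 5) - 13) + 14) = 1/(16*(0 - 13) + 14) = 1/(16*(-13) + 14) = 1/(-208 + 14) = 1/(-194) = -1/194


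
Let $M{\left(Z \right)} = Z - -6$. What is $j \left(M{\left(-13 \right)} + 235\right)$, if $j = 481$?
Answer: $109668$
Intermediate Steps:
$M{\left(Z \right)} = 6 + Z$ ($M{\left(Z \right)} = Z + 6 = 6 + Z$)
$j \left(M{\left(-13 \right)} + 235\right) = 481 \left(\left(6 - 13\right) + 235\right) = 481 \left(-7 + 235\right) = 481 \cdot 228 = 109668$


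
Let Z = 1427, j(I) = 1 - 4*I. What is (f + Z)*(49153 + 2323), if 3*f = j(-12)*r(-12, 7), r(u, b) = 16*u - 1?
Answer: -266439776/3 ≈ -8.8813e+7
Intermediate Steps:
r(u, b) = -1 + 16*u
f = -9457/3 (f = ((1 - 4*(-12))*(-1 + 16*(-12)))/3 = ((1 + 48)*(-1 - 192))/3 = (49*(-193))/3 = (1/3)*(-9457) = -9457/3 ≈ -3152.3)
(f + Z)*(49153 + 2323) = (-9457/3 + 1427)*(49153 + 2323) = -5176/3*51476 = -266439776/3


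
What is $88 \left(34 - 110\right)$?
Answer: $-6688$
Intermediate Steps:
$88 \left(34 - 110\right) = 88 \left(-76\right) = -6688$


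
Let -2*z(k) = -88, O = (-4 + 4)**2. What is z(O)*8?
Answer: 352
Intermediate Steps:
O = 0 (O = 0**2 = 0)
z(k) = 44 (z(k) = -1/2*(-88) = 44)
z(O)*8 = 44*8 = 352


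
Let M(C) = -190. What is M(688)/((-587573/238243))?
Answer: 45266170/587573 ≈ 77.039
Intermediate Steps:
M(688)/((-587573/238243)) = -190/((-587573/238243)) = -190/((-587573*1/238243)) = -190/(-587573/238243) = -190*(-238243/587573) = 45266170/587573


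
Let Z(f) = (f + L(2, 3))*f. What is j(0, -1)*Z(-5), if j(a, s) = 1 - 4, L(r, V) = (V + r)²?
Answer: 300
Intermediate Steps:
Z(f) = f*(25 + f) (Z(f) = (f + (3 + 2)²)*f = (f + 5²)*f = (f + 25)*f = (25 + f)*f = f*(25 + f))
j(a, s) = -3
j(0, -1)*Z(-5) = -(-15)*(25 - 5) = -(-15)*20 = -3*(-100) = 300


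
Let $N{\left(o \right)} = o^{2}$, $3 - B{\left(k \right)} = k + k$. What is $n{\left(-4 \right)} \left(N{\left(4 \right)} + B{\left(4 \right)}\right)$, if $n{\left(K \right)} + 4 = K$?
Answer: $-88$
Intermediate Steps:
$n{\left(K \right)} = -4 + K$
$B{\left(k \right)} = 3 - 2 k$ ($B{\left(k \right)} = 3 - \left(k + k\right) = 3 - 2 k$)
$n{\left(-4 \right)} \left(N{\left(4 \right)} + B{\left(4 \right)}\right) = \left(-4 - 4\right) \left(4^{2} + \left(3 - 8\right)\right) = - 8 \left(16 + \left(3 - 8\right)\right) = - 8 \left(16 - 5\right) = \left(-8\right) 11 = -88$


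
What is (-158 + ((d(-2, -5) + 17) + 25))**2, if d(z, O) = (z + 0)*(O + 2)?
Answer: 12100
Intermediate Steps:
d(z, O) = z*(2 + O)
(-158 + ((d(-2, -5) + 17) + 25))**2 = (-158 + ((-2*(2 - 5) + 17) + 25))**2 = (-158 + ((-2*(-3) + 17) + 25))**2 = (-158 + ((6 + 17) + 25))**2 = (-158 + (23 + 25))**2 = (-158 + 48)**2 = (-110)**2 = 12100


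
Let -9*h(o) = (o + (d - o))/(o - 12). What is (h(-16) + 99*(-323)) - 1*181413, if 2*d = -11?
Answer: -107548571/504 ≈ -2.1339e+5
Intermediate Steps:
d = -11/2 (d = (½)*(-11) = -11/2 ≈ -5.5000)
h(o) = 11/(18*(-12 + o)) (h(o) = -(o + (-11/2 - o))/(9*(o - 12)) = -(-11)/(18*(-12 + o)) = 11/(18*(-12 + o)))
(h(-16) + 99*(-323)) - 1*181413 = (11/(18*(-12 - 16)) + 99*(-323)) - 1*181413 = ((11/18)/(-28) - 31977) - 181413 = ((11/18)*(-1/28) - 31977) - 181413 = (-11/504 - 31977) - 181413 = -16116419/504 - 181413 = -107548571/504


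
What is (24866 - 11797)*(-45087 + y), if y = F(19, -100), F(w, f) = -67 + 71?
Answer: -589189727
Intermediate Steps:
F(w, f) = 4
y = 4
(24866 - 11797)*(-45087 + y) = (24866 - 11797)*(-45087 + 4) = 13069*(-45083) = -589189727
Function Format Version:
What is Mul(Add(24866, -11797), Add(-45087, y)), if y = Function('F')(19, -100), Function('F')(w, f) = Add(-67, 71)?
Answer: -589189727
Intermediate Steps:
Function('F')(w, f) = 4
y = 4
Mul(Add(24866, -11797), Add(-45087, y)) = Mul(Add(24866, -11797), Add(-45087, 4)) = Mul(13069, -45083) = -589189727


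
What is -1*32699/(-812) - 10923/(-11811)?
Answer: 131692455/3196844 ≈ 41.195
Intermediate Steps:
-1*32699/(-812) - 10923/(-11811) = -32699*(-1/812) - 10923*(-1/11811) = 32699/812 + 3641/3937 = 131692455/3196844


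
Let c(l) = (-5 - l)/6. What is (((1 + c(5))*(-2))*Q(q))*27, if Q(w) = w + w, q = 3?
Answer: 216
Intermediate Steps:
c(l) = -⅚ - l/6 (c(l) = (-5 - l)*(⅙) = -⅚ - l/6)
Q(w) = 2*w
(((1 + c(5))*(-2))*Q(q))*27 = (((1 + (-⅚ - ⅙*5))*(-2))*(2*3))*27 = (((1 + (-⅚ - ⅚))*(-2))*6)*27 = (((1 - 5/3)*(-2))*6)*27 = (-⅔*(-2)*6)*27 = ((4/3)*6)*27 = 8*27 = 216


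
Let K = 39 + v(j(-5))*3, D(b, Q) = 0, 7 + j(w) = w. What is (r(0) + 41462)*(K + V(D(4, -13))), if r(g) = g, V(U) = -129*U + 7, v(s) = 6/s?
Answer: 1845059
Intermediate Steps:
j(w) = -7 + w
V(U) = 7 - 129*U
K = 75/2 (K = 39 + (6/(-7 - 5))*3 = 39 + (6/(-12))*3 = 39 + (6*(-1/12))*3 = 39 - 1/2*3 = 39 - 3/2 = 75/2 ≈ 37.500)
(r(0) + 41462)*(K + V(D(4, -13))) = (0 + 41462)*(75/2 + (7 - 129*0)) = 41462*(75/2 + (7 + 0)) = 41462*(75/2 + 7) = 41462*(89/2) = 1845059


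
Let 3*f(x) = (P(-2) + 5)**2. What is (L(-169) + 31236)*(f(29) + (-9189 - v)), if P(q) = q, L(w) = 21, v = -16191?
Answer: 218955285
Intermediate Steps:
f(x) = 3 (f(x) = (-2 + 5)**2/3 = (1/3)*3**2 = (1/3)*9 = 3)
(L(-169) + 31236)*(f(29) + (-9189 - v)) = (21 + 31236)*(3 + (-9189 - 1*(-16191))) = 31257*(3 + (-9189 + 16191)) = 31257*(3 + 7002) = 31257*7005 = 218955285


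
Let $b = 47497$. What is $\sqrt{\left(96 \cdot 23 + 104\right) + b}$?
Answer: $\sqrt{49809} \approx 223.18$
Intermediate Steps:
$\sqrt{\left(96 \cdot 23 + 104\right) + b} = \sqrt{\left(96 \cdot 23 + 104\right) + 47497} = \sqrt{\left(2208 + 104\right) + 47497} = \sqrt{2312 + 47497} = \sqrt{49809}$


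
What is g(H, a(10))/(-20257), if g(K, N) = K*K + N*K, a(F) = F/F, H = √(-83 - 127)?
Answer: 210/20257 - I*√210/20257 ≈ 0.010367 - 0.00071538*I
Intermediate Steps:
H = I*√210 (H = √(-210) = I*√210 ≈ 14.491*I)
a(F) = 1
g(K, N) = K² + K*N
g(H, a(10))/(-20257) = ((I*√210)*(I*√210 + 1))/(-20257) = ((I*√210)*(1 + I*√210))*(-1/20257) = (I*√210*(1 + I*√210))*(-1/20257) = -I*√210*(1 + I*√210)/20257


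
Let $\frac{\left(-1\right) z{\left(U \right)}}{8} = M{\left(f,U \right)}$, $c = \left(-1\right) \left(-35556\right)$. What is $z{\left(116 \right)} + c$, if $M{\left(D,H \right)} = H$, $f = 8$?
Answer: $34628$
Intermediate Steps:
$c = 35556$
$z{\left(U \right)} = - 8 U$
$z{\left(116 \right)} + c = \left(-8\right) 116 + 35556 = -928 + 35556 = 34628$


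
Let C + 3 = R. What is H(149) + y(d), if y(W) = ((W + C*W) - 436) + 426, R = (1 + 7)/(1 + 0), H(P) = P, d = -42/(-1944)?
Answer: 7513/54 ≈ 139.13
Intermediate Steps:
d = 7/324 (d = -42*(-1/1944) = 7/324 ≈ 0.021605)
R = 8 (R = 8/1 = 8*1 = 8)
C = 5 (C = -3 + 8 = 5)
y(W) = -10 + 6*W (y(W) = ((W + 5*W) - 436) + 426 = (6*W - 436) + 426 = (-436 + 6*W) + 426 = -10 + 6*W)
H(149) + y(d) = 149 + (-10 + 6*(7/324)) = 149 + (-10 + 7/54) = 149 - 533/54 = 7513/54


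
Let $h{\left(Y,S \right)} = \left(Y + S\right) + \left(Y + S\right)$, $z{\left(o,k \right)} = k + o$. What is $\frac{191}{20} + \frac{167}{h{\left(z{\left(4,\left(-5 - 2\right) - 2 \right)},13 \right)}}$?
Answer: $\frac{1599}{80} \approx 19.987$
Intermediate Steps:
$h{\left(Y,S \right)} = 2 S + 2 Y$ ($h{\left(Y,S \right)} = \left(S + Y\right) + \left(S + Y\right) = 2 S + 2 Y$)
$\frac{191}{20} + \frac{167}{h{\left(z{\left(4,\left(-5 - 2\right) - 2 \right)},13 \right)}} = \frac{191}{20} + \frac{167}{2 \cdot 13 + 2 \left(\left(\left(-5 - 2\right) - 2\right) + 4\right)} = 191 \cdot \frac{1}{20} + \frac{167}{26 + 2 \left(\left(-7 - 2\right) + 4\right)} = \frac{191}{20} + \frac{167}{26 + 2 \left(-9 + 4\right)} = \frac{191}{20} + \frac{167}{26 + 2 \left(-5\right)} = \frac{191}{20} + \frac{167}{26 - 10} = \frac{191}{20} + \frac{167}{16} = \frac{1599}{80}$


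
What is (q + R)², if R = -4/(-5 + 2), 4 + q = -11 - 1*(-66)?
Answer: 24649/9 ≈ 2738.8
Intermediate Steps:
q = 51 (q = -4 + (-11 - 1*(-66)) = -4 + (-11 + 66) = -4 + 55 = 51)
R = 4/3 (R = -4/(-3) = -⅓*(-4) = 4/3 ≈ 1.3333)
(q + R)² = (51 + 4/3)² = (157/3)² = 24649/9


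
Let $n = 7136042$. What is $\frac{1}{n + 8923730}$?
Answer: $\frac{1}{16059772} \approx 6.2267 \cdot 10^{-8}$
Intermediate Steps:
$\frac{1}{n + 8923730} = \frac{1}{7136042 + 8923730} = \frac{1}{16059772}$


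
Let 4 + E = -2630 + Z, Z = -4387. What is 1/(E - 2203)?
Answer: -1/9224 ≈ -0.00010841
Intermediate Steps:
E = -7021 (E = -4 + (-2630 - 4387) = -4 - 7017 = -7021)
1/(E - 2203) = 1/(-7021 - 2203) = 1/(-9224) = -1/9224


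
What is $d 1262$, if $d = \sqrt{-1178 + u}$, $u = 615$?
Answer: $1262 i \sqrt{563} \approx 29944.0 i$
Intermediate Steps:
$d = i \sqrt{563}$ ($d = \sqrt{-1178 + 615} = \sqrt{-563} = i \sqrt{563} \approx 23.728 i$)
$d 1262 = i \sqrt{563} \cdot 1262 = 1262 i \sqrt{563}$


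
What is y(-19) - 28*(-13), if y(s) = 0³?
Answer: 364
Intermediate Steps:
y(s) = 0
y(-19) - 28*(-13) = 0 - 28*(-13) = 0 + 364 = 364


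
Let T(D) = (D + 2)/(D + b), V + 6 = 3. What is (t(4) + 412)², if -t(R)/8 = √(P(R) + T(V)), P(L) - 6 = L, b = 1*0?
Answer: 511216/3 - 6592*√93/3 ≈ 1.4922e+5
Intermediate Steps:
b = 0
V = -3 (V = -6 + 3 = -3)
P(L) = 6 + L
T(D) = (2 + D)/D (T(D) = (D + 2)/(D + 0) = (2 + D)/D)
t(R) = -8*√(19/3 + R) (t(R) = -8*√((6 + R) + (2 - 3)/(-3)) = -8*√((6 + R) - ⅓*(-1)) = -8*√((6 + R) + ⅓) = -8*√(19/3 + R))
(t(4) + 412)² = (-8*√(57 + 9*4)/3 + 412)² = (-8*√(57 + 36)/3 + 412)² = (-8*√93/3 + 412)² = (412 - 8*√93/3)²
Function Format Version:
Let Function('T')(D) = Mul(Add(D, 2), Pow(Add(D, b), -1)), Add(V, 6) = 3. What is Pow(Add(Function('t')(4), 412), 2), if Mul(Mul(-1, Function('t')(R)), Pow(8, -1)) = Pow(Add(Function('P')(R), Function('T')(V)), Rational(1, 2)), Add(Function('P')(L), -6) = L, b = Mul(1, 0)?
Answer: Add(Rational(511216, 3), Mul(Rational(-6592, 3), Pow(93, Rational(1, 2)))) ≈ 1.4922e+5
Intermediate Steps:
b = 0
V = -3 (V = Add(-6, 3) = -3)
Function('P')(L) = Add(6, L)
Function('T')(D) = Mul(Pow(D, -1), Add(2, D)) (Function('T')(D) = Mul(Add(D, 2), Pow(Add(D, 0), -1)) = Mul(Add(2, D), Pow(D, -1)) = Mul(Pow(D, -1), Add(2, D)))
Function('t')(R) = Mul(-8, Pow(Add(Rational(19, 3), R), Rational(1, 2))) (Function('t')(R) = Mul(-8, Pow(Add(Add(6, R), Mul(Pow(-3, -1), Add(2, -3))), Rational(1, 2))) = Mul(-8, Pow(Add(Add(6, R), Mul(Rational(-1, 3), -1)), Rational(1, 2))) = Mul(-8, Pow(Add(Add(6, R), Rational(1, 3)), Rational(1, 2))) = Mul(-8, Pow(Add(Rational(19, 3), R), Rational(1, 2))))
Pow(Add(Function('t')(4), 412), 2) = Pow(Add(Mul(Rational(-8, 3), Pow(Add(57, Mul(9, 4)), Rational(1, 2))), 412), 2) = Pow(Add(Mul(Rational(-8, 3), Pow(Add(57, 36), Rational(1, 2))), 412), 2) = Pow(Add(Mul(Rational(-8, 3), Pow(93, Rational(1, 2))), 412), 2) = Pow(Add(412, Mul(Rational(-8, 3), Pow(93, Rational(1, 2)))), 2)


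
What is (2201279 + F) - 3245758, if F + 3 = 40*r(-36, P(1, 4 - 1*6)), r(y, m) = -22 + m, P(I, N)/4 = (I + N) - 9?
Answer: -1046962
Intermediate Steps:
P(I, N) = -36 + 4*I + 4*N (P(I, N) = 4*((I + N) - 9) = 4*(-9 + I + N) = -36 + 4*I + 4*N)
F = -2483 (F = -3 + 40*(-22 + (-36 + 4*1 + 4*(4 - 1*6))) = -3 + 40*(-22 + (-36 + 4 + 4*(4 - 6))) = -3 + 40*(-22 + (-36 + 4 + 4*(-2))) = -3 + 40*(-22 + (-36 + 4 - 8)) = -3 + 40*(-22 - 40) = -3 + 40*(-62) = -3 - 2480 = -2483)
(2201279 + F) - 3245758 = (2201279 - 2483) - 3245758 = 2198796 - 3245758 = -1046962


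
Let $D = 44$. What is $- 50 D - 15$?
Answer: $-2215$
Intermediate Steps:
$- 50 D - 15 = \left(-50\right) 44 - 15 = -2200 - 15 = -2215$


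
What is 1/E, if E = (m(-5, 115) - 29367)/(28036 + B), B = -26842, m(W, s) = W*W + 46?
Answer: -597/14648 ≈ -0.040756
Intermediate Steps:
m(W, s) = 46 + W² (m(W, s) = W² + 46 = 46 + W²)
E = -14648/597 (E = ((46 + (-5)²) - 29367)/(28036 - 26842) = ((46 + 25) - 29367)/1194 = (71 - 29367)*(1/1194) = -29296*1/1194 = -14648/597 ≈ -24.536)
1/E = 1/(-14648/597) = -597/14648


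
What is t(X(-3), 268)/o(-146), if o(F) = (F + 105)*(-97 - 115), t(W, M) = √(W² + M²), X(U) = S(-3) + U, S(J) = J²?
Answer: √17965/4346 ≈ 0.030841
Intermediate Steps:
X(U) = 9 + U (X(U) = (-3)² + U = 9 + U)
t(W, M) = √(M² + W²)
o(F) = -22260 - 212*F (o(F) = (105 + F)*(-212) = -22260 - 212*F)
t(X(-3), 268)/o(-146) = √(268² + (9 - 3)²)/(-22260 - 212*(-146)) = √(71824 + 6²)/(-22260 + 30952) = √(71824 + 36)/8692 = √71860*(1/8692) = (2*√17965)*(1/8692) = √17965/4346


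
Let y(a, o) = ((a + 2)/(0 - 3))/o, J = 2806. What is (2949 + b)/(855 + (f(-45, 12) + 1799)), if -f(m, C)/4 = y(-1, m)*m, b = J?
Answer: 17265/7966 ≈ 2.1673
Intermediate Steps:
y(a, o) = (-⅔ - a/3)/o (y(a, o) = ((2 + a)/(-3))/o = ((2 + a)*(-⅓))/o = (-⅔ - a/3)/o)
b = 2806
f(m, C) = 4/3 (f(m, C) = -4*(-2 - 1*(-1))/(3*m)*m = -4*(-2 + 1)/(3*m)*m = -4*(⅓)*(-1)/m*m = -4*(-1/(3*m))*m = -4*(-⅓) = 4/3)
(2949 + b)/(855 + (f(-45, 12) + 1799)) = (2949 + 2806)/(855 + (4/3 + 1799)) = 5755/(855 + 5401/3) = 5755/(7966/3) = 5755*(3/7966) = 17265/7966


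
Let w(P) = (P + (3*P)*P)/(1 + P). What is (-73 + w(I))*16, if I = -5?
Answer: -1448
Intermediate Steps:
w(P) = (P + 3*P²)/(1 + P)
(-73 + w(I))*16 = (-73 - 5*(1 + 3*(-5))/(1 - 5))*16 = (-73 - 5*(1 - 15)/(-4))*16 = (-73 - 5*(-¼)*(-14))*16 = (-73 - 35/2)*16 = -181/2*16 = -1448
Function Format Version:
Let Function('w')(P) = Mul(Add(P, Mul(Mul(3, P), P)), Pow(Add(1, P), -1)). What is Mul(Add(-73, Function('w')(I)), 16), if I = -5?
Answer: -1448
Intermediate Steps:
Function('w')(P) = Mul(Pow(Add(1, P), -1), Add(P, Mul(3, Pow(P, 2)))) (Function('w')(P) = Mul(Add(P, Mul(3, Pow(P, 2))), Pow(Add(1, P), -1)) = Mul(Pow(Add(1, P), -1), Add(P, Mul(3, Pow(P, 2)))))
Mul(Add(-73, Function('w')(I)), 16) = Mul(Add(-73, Mul(-5, Pow(Add(1, -5), -1), Add(1, Mul(3, -5)))), 16) = Mul(Add(-73, Mul(-5, Pow(-4, -1), Add(1, -15))), 16) = Mul(Add(-73, Mul(-5, Rational(-1, 4), -14)), 16) = Mul(Add(-73, Rational(-35, 2)), 16) = Mul(Rational(-181, 2), 16) = -1448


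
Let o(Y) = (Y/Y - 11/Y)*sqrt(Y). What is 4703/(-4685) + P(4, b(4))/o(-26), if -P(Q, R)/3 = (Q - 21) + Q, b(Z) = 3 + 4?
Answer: -4703/4685 - 39*I*sqrt(26)/37 ≈ -1.0038 - 5.3746*I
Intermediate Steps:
b(Z) = 7
o(Y) = sqrt(Y)*(1 - 11/Y) (o(Y) = (1 - 11/Y)*sqrt(Y) = sqrt(Y)*(1 - 11/Y))
P(Q, R) = 63 - 6*Q (P(Q, R) = -3*((Q - 21) + Q) = -3*((-21 + Q) + Q) = -3*(-21 + 2*Q) = 63 - 6*Q)
4703/(-4685) + P(4, b(4))/o(-26) = 4703/(-4685) + (63 - 6*4)/(((-11 - 26)/sqrt(-26))) = 4703*(-1/4685) + (63 - 24)/((-I*sqrt(26)/26*(-37))) = -4703/4685 + 39/((37*I*sqrt(26)/26)) = -4703/4685 + 39*(-I*sqrt(26)/37) = -4703/4685 - 39*I*sqrt(26)/37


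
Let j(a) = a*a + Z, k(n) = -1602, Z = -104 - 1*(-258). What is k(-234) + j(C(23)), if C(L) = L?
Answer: -919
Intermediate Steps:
Z = 154 (Z = -104 + 258 = 154)
j(a) = 154 + a**2 (j(a) = a*a + 154 = a**2 + 154 = 154 + a**2)
k(-234) + j(C(23)) = -1602 + (154 + 23**2) = -1602 + (154 + 529) = -1602 + 683 = -919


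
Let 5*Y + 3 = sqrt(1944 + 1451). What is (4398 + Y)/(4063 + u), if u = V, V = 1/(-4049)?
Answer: 89025363/82255430 + 4049*sqrt(3395)/82255430 ≈ 1.0852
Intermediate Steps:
V = -1/4049 ≈ -0.00024697
Y = -3/5 + sqrt(3395)/5 (Y = -3/5 + sqrt(1944 + 1451)/5 = -3/5 + sqrt(3395)/5 ≈ 11.053)
u = -1/4049 ≈ -0.00024697
(4398 + Y)/(4063 + u) = (4398 + (-3/5 + sqrt(3395)/5))/(4063 - 1/4049) = (21987/5 + sqrt(3395)/5)/(16451086/4049) = (21987/5 + sqrt(3395)/5)*(4049/16451086) = 89025363/82255430 + 4049*sqrt(3395)/82255430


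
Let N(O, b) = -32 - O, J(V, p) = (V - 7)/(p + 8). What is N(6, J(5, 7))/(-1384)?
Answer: 19/692 ≈ 0.027457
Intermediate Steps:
J(V, p) = (-7 + V)/(8 + p)
N(6, J(5, 7))/(-1384) = (-32 - 1*6)/(-1384) = (-32 - 6)*(-1/1384) = -38*(-1/1384) = 19/692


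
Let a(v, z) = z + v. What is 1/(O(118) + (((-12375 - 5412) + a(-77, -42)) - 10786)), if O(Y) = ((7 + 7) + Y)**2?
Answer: -1/11268 ≈ -8.8747e-5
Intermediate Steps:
a(v, z) = v + z
O(Y) = (14 + Y)**2
1/(O(118) + (((-12375 - 5412) + a(-77, -42)) - 10786)) = 1/((14 + 118)**2 + (((-12375 - 5412) + (-77 - 42)) - 10786)) = 1/(132**2 + ((-17787 - 119) - 10786)) = 1/(17424 + (-17906 - 10786)) = 1/(17424 - 28692) = 1/(-11268) = -1/11268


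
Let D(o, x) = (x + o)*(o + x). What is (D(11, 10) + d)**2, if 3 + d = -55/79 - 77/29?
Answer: 991577808400/5248681 ≈ 1.8892e+5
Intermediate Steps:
D(o, x) = (o + x)**2 (D(o, x) = (o + x)*(o + x) = (o + x)**2)
d = -14551/2291 (d = -3 + (-55/79 - 77/29) = -3 - 7678/2291 = -14551/2291 ≈ -6.3514)
(D(11, 10) + d)**2 = ((11 + 10)**2 - 14551/2291)**2 = (21**2 - 14551/2291)**2 = (441 - 14551/2291)**2 = (995780/2291)**2 = 991577808400/5248681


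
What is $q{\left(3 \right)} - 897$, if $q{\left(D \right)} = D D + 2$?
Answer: $-886$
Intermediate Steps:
$q{\left(D \right)} = 2 + D^{2}$ ($q{\left(D \right)} = D^{2} + 2 = 2 + D^{2}$)
$q{\left(3 \right)} - 897 = \left(2 + 3^{2}\right) - 897 = \left(2 + 9\right) - 897 = 11 - 897 = -886$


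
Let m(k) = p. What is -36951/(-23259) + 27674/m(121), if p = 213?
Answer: 217180043/1651389 ≈ 131.51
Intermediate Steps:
m(k) = 213
-36951/(-23259) + 27674/m(121) = -36951/(-23259) + 27674/213 = -36951*(-1/23259) + 27674*(1/213) = 12317/7753 + 27674/213 = 217180043/1651389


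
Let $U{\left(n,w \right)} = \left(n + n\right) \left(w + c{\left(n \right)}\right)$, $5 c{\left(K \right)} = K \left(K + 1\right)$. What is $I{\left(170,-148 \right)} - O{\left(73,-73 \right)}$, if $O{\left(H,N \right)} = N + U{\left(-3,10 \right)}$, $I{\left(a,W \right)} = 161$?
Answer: $\frac{1506}{5} \approx 301.2$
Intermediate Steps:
$c{\left(K \right)} = \frac{K \left(1 + K\right)}{5}$ ($c{\left(K \right)} = \frac{K \left(K + 1\right)}{5} = \frac{K \left(1 + K\right)}{5}$)
$U{\left(n,w \right)} = 2 n \left(w + \frac{n \left(1 + n\right)}{5}\right)$ ($U{\left(n,w \right)} = \left(n + n\right) \left(w + \frac{n \left(1 + n\right)}{5}\right) = 2 n \left(w + \frac{n \left(1 + n\right)}{5}\right)$)
$O{\left(H,N \right)} = - \frac{336}{5} + N$ ($O{\left(H,N \right)} = N + \frac{2}{5} \left(-3\right) \left(5 \cdot 10 - 3 \left(1 - 3\right)\right) = N + \frac{2}{5} \left(-3\right) \left(50 - -6\right) = N + \frac{2}{5} \left(-3\right) \left(50 + 6\right) = N + \frac{2}{5} \left(-3\right) 56 = N - \frac{336}{5} = - \frac{336}{5} + N$)
$I{\left(170,-148 \right)} - O{\left(73,-73 \right)} = 161 - \left(- \frac{336}{5} - 73\right) = 161 - - \frac{701}{5} = 161 + \frac{701}{5} = \frac{1506}{5}$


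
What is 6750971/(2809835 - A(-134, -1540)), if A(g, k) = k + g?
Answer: 6750971/2811509 ≈ 2.4012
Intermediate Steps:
A(g, k) = g + k
6750971/(2809835 - A(-134, -1540)) = 6750971/(2809835 - (-134 - 1540)) = 6750971/(2809835 - 1*(-1674)) = 6750971/(2809835 + 1674) = 6750971/2811509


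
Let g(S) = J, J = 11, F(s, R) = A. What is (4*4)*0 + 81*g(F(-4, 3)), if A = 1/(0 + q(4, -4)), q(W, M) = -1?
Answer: 891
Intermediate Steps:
A = -1 (A = 1/(0 - 1) = 1/(-1) = -1)
F(s, R) = -1
g(S) = 11
(4*4)*0 + 81*g(F(-4, 3)) = (4*4)*0 + 81*11 = 16*0 + 891 = 0 + 891 = 891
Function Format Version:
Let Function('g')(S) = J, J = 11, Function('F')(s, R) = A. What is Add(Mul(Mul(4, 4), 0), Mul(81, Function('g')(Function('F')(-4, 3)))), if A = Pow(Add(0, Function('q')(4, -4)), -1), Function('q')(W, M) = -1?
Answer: 891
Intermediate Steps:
A = -1 (A = Pow(Add(0, -1), -1) = Pow(-1, -1) = -1)
Function('F')(s, R) = -1
Function('g')(S) = 11
Add(Mul(Mul(4, 4), 0), Mul(81, Function('g')(Function('F')(-4, 3)))) = Add(Mul(Mul(4, 4), 0), Mul(81, 11)) = Add(Mul(16, 0), 891) = Add(0, 891) = 891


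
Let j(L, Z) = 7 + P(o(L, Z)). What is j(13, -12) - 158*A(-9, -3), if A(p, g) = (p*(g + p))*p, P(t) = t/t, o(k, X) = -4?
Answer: 153584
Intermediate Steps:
P(t) = 1
j(L, Z) = 8 (j(L, Z) = 7 + 1 = 8)
A(p, g) = p²*(g + p)
j(13, -12) - 158*A(-9, -3) = 8 - 158*(-9)²*(-3 - 9) = 8 - 12798*(-12) = 8 - 158*(-972) = 8 + 153576 = 153584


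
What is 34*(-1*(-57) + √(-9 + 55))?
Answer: 1938 + 34*√46 ≈ 2168.6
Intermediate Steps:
34*(-1*(-57) + √(-9 + 55)) = 34*(57 + √46) = 1938 + 34*√46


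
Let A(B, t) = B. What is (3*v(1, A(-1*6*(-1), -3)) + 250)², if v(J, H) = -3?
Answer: 58081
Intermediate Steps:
(3*v(1, A(-1*6*(-1), -3)) + 250)² = (3*(-3) + 250)² = (-9 + 250)² = 241² = 58081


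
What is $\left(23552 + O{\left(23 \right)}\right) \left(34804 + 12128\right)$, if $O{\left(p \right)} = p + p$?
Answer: $1107501336$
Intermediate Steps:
$O{\left(p \right)} = 2 p$
$\left(23552 + O{\left(23 \right)}\right) \left(34804 + 12128\right) = \left(23552 + 2 \cdot 23\right) \left(34804 + 12128\right) = \left(23552 + 46\right) 46932 = 23598 \cdot 46932 = 1107501336$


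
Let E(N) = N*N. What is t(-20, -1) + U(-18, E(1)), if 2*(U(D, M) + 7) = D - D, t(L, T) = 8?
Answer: 1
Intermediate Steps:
E(N) = N²
U(D, M) = -7 (U(D, M) = -7 + (D - D)/2 = -7 + (½)*0 = -7 + 0 = -7)
t(-20, -1) + U(-18, E(1)) = 8 - 7 = 1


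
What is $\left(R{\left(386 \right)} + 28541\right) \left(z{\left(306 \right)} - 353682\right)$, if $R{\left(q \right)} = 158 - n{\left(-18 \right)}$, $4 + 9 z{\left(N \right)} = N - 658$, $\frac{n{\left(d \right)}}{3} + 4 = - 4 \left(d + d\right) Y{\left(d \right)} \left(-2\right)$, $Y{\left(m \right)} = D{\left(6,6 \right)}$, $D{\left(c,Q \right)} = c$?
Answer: $- \frac{107904529130}{9} \approx -1.1989 \cdot 10^{10}$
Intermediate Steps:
$Y{\left(m \right)} = 6$
$n{\left(d \right)} = -12 + 288 d$ ($n{\left(d \right)} = -12 + 3 - 4 \left(d + d\right) 6 \left(-2\right) = -12 + 3 - 4 \cdot 2 d 6 \left(-2\right) = -12 + 3 - 8 d 6 \left(-2\right) = -12 + 3 - 48 d \left(-2\right) = -12 + 3 \cdot 96 d = -12 + 288 d$)
$z{\left(N \right)} = - \frac{662}{9} + \frac{N}{9}$ ($z{\left(N \right)} = - \frac{4}{9} + \frac{N - 658}{9} = - \frac{4}{9} + \frac{-658 + N}{9} = - \frac{4}{9} + \left(- \frac{658}{9} + \frac{N}{9}\right) = - \frac{662}{9} + \frac{N}{9}$)
$R{\left(q \right)} = 5354$ ($R{\left(q \right)} = 158 - \left(-12 + 288 \left(-18\right)\right) = 158 - \left(-12 - 5184\right) = 158 - -5196 = 158 + 5196 = 5354$)
$\left(R{\left(386 \right)} + 28541\right) \left(z{\left(306 \right)} - 353682\right) = \left(5354 + 28541\right) \left(\left(- \frac{662}{9} + \frac{1}{9} \cdot 306\right) - 353682\right) = 33895 \left(\left(- \frac{662}{9} + 34\right) - 353682\right) = 33895 \left(- \frac{356}{9} - 353682\right) = 33895 \left(- \frac{3183494}{9}\right) = - \frac{107904529130}{9}$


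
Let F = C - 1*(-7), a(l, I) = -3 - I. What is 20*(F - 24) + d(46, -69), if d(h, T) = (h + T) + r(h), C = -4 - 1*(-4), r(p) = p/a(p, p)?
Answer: -17833/49 ≈ -363.94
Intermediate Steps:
r(p) = p/(-3 - p)
C = 0 (C = -4 + 4 = 0)
F = 7 (F = 0 - 1*(-7) = 0 + 7 = 7)
d(h, T) = T + h - h/(3 + h) (d(h, T) = (h + T) - h/(3 + h) = (T + h) - h/(3 + h) = T + h - h/(3 + h))
20*(F - 24) + d(46, -69) = 20*(7 - 24) + (-1*46 + (3 + 46)*(-69 + 46))/(3 + 46) = 20*(-17) + (-46 + 49*(-23))/49 = -340 + (-46 - 1127)/49 = -340 + (1/49)*(-1173) = -340 - 1173/49 = -17833/49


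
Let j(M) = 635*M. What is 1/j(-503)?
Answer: -1/319405 ≈ -3.1308e-6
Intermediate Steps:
1/j(-503) = 1/(635*(-503)) = 1/(-319405) = -1/319405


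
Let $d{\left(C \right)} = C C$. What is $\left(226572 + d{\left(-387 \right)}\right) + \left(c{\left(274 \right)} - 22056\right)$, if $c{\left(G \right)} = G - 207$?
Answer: $354352$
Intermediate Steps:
$c{\left(G \right)} = -207 + G$
$d{\left(C \right)} = C^{2}$
$\left(226572 + d{\left(-387 \right)}\right) + \left(c{\left(274 \right)} - 22056\right) = \left(226572 + \left(-387\right)^{2}\right) + \left(\left(-207 + 274\right) - 22056\right) = \left(226572 + 149769\right) + \left(67 - 22056\right) = 376341 - 21989 = 354352$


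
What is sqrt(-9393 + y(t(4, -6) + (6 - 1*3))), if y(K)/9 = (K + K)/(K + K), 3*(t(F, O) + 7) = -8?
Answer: 2*I*sqrt(2346) ≈ 96.871*I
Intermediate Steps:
t(F, O) = -29/3 (t(F, O) = -7 + (1/3)*(-8) = -7 - 8/3 = -29/3)
y(K) = 9 (y(K) = 9*((K + K)/(K + K)) = 9*((2*K)/((2*K))) = 9*((2*K)*(1/(2*K))) = 9*1 = 9)
sqrt(-9393 + y(t(4, -6) + (6 - 1*3))) = sqrt(-9393 + 9) = sqrt(-9384) = 2*I*sqrt(2346)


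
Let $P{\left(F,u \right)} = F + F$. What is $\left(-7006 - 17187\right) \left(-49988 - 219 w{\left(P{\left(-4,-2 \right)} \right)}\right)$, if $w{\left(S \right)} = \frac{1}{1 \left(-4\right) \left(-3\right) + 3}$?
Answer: $\frac{6048564509}{5} \approx 1.2097 \cdot 10^{9}$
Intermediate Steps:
$P{\left(F,u \right)} = 2 F$
$w{\left(S \right)} = \frac{1}{15}$ ($w{\left(S \right)} = \frac{1}{\left(-4\right) \left(-3\right) + 3} = \frac{1}{12 + 3} = \frac{1}{15}$)
$\left(-7006 - 17187\right) \left(-49988 - 219 w{\left(P{\left(-4,-2 \right)} \right)}\right) = \left(-7006 - 17187\right) \left(-49988 - \frac{73}{5}\right) = - 24193 \left(-49988 - \frac{73}{5}\right) = \left(-24193\right) \left(- \frac{250013}{5}\right) = \frac{6048564509}{5}$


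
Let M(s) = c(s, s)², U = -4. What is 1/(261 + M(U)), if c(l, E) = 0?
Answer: 1/261 ≈ 0.0038314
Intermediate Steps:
M(s) = 0 (M(s) = 0² = 0)
1/(261 + M(U)) = 1/(261 + 0) = 1/261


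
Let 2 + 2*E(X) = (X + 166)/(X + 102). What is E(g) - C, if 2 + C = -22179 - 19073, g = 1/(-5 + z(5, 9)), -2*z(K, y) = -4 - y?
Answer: 6353087/154 ≈ 41254.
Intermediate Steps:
z(K, y) = 2 + y/2 (z(K, y) = -(-4 - y)/2 = 2 + y/2)
g = 2/3 (g = 1/(-5 + (2 + (1/2)*9)) = 1/(-5 + (2 + 9/2)) = 1/(-5 + 13/2) = 1/(3/2) = 2/3 ≈ 0.66667)
E(X) = -1 + (166 + X)/(2*(102 + X)) (E(X) = -1 + ((X + 166)/(X + 102))/2 = -1 + ((166 + X)/(102 + X))/2 = -1 + (166 + X)/(2*(102 + X)))
C = -41254 (C = -2 + (-22179 - 19073) = -2 - 41252 = -41254)
E(g) - C = (-38 - 1*2/3)/(2*(102 + 2/3)) - 1*(-41254) = (-38 - 2/3)/(2*(308/3)) + 41254 = (1/2)*(3/308)*(-116/3) + 41254 = -29/154 + 41254 = 6353087/154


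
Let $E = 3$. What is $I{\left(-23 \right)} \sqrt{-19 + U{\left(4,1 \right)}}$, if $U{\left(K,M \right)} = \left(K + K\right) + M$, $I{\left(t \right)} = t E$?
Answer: $- 69 i \sqrt{10} \approx - 218.2 i$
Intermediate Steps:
$I{\left(t \right)} = 3 t$ ($I{\left(t \right)} = t 3 = 3 t$)
$U{\left(K,M \right)} = M + 2 K$ ($U{\left(K,M \right)} = 2 K + M = M + 2 K$)
$I{\left(-23 \right)} \sqrt{-19 + U{\left(4,1 \right)}} = 3 \left(-23\right) \sqrt{-19 + \left(1 + 2 \cdot 4\right)} = - 69 \sqrt{-19 + \left(1 + 8\right)} = - 69 \sqrt{-19 + 9} = - 69 \sqrt{-10} = - 69 i \sqrt{10}$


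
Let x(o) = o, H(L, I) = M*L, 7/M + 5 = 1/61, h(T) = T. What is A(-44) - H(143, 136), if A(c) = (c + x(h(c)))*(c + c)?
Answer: 2415237/304 ≈ 7944.9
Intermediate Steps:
M = -427/304 (M = 7/(-5 + 1/61) = 7/(-304/61) = 7*(-61/304) = -427/304 ≈ -1.4046)
H(L, I) = -427*L/304
A(c) = 4*c² (A(c) = (c + c)*(c + c) = (2*c)*(2*c) = 4*c²)
A(-44) - H(143, 136) = 4*(-44)² - (-427)*143/304 = 4*1936 - 1*(-61061/304) = 7744 + 61061/304 = 2415237/304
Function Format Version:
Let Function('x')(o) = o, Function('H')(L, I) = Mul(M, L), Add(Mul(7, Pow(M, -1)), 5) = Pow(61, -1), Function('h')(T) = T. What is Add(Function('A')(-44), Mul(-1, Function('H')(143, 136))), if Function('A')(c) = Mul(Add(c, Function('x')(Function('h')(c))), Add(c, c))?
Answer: Rational(2415237, 304) ≈ 7944.9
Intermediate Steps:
M = Rational(-427, 304) (M = Mul(7, Pow(Add(-5, Pow(61, -1)), -1)) = Mul(7, Pow(Add(-5, Rational(1, 61)), -1)) = Mul(7, Pow(Rational(-304, 61), -1)) = Mul(7, Rational(-61, 304)) = Rational(-427, 304) ≈ -1.4046)
Function('H')(L, I) = Mul(Rational(-427, 304), L)
Function('A')(c) = Mul(4, Pow(c, 2)) (Function('A')(c) = Mul(Add(c, c), Add(c, c)) = Mul(Mul(2, c), Mul(2, c)) = Mul(4, Pow(c, 2)))
Add(Function('A')(-44), Mul(-1, Function('H')(143, 136))) = Add(Mul(4, Pow(-44, 2)), Mul(-1, Mul(Rational(-427, 304), 143))) = Add(Mul(4, 1936), Mul(-1, Rational(-61061, 304))) = Add(7744, Rational(61061, 304)) = Rational(2415237, 304)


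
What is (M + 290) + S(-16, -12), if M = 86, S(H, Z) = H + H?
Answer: 344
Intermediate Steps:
S(H, Z) = 2*H
(M + 290) + S(-16, -12) = (86 + 290) + 2*(-16) = 376 - 32 = 344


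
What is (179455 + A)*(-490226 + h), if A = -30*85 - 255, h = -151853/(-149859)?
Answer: -12977526232538650/149859 ≈ -8.6598e+10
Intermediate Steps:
h = 151853/149859 (h = -151853*(-1/149859) = 151853/149859 ≈ 1.0133)
A = -2805 (A = -2550 - 255 = -2805)
(179455 + A)*(-490226 + h) = (179455 - 2805)*(-490226 + 151853/149859) = 176650*(-73464626281/149859) = -12977526232538650/149859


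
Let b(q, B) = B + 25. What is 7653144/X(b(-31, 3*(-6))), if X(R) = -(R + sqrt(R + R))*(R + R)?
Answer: -3826572/35 + 3826572*sqrt(14)/245 ≈ -50891.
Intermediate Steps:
b(q, B) = 25 + B
X(R) = -2*R*(R + sqrt(2)*sqrt(R)) (X(R) = -(R + sqrt(2*R))*2*R = -(R + sqrt(2)*sqrt(R))*2*R = -2*R*(R + sqrt(2)*sqrt(R)))
7653144/X(b(-31, 3*(-6))) = 7653144/(-2*(25 + 3*(-6))**2 - 2*sqrt(2)*(25 + 3*(-6))**(3/2)) = 7653144/(-2*(25 - 18)**2 - 2*sqrt(2)*(25 - 18)**(3/2)) = 7653144/(-2*7**2 - 2*sqrt(2)*7**(3/2)) = 7653144/(-2*49 - 2*sqrt(2)*7*sqrt(7)) = 7653144/(-98 - 14*sqrt(14))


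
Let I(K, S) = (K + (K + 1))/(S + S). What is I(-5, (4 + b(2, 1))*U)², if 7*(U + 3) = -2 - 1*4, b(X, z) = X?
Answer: 49/1296 ≈ 0.037809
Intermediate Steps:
U = -27/7 (U = -3 + (-2 - 1*4)/7 = -3 + (-2 - 4)/7 = -3 + (⅐)*(-6) = -3 - 6/7 = -27/7 ≈ -3.8571)
I(K, S) = (1 + 2*K)/(2*S) (I(K, S) = (K + (1 + K))/((2*S)) = (1 + 2*K)*(1/(2*S)) = (1 + 2*K)/(2*S))
I(-5, (4 + b(2, 1))*U)² = ((½ - 5)/(((4 + 2)*(-27/7))))² = (-9/2/(6*(-27/7)))² = (-9/2/(-162/7))² = (-7/162*(-9/2))² = (7/36)² = 49/1296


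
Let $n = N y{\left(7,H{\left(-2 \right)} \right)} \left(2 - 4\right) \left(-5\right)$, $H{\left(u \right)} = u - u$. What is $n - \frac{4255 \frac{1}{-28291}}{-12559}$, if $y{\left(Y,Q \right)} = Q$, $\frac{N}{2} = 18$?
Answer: $- \frac{4255}{355306669} \approx -1.1976 \cdot 10^{-5}$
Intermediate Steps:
$H{\left(u \right)} = 0$
$N = 36$ ($N = 2 \cdot 18 = 36$)
$n = 0$ ($n = 36 \cdot 0 \left(2 - 4\right) \left(-5\right) = 0 \left(\left(-2\right) \left(-5\right)\right) = 0 \cdot 10 = 0$)
$n - \frac{4255 \frac{1}{-28291}}{-12559} = 0 - \frac{4255 \frac{1}{-28291}}{-12559} = 0 - 4255 \left(- \frac{1}{28291}\right) \left(- \frac{1}{12559}\right) = 0 - \left(- \frac{4255}{28291}\right) \left(- \frac{1}{12559}\right) = 0 - \frac{4255}{355306669} = - \frac{4255}{355306669}$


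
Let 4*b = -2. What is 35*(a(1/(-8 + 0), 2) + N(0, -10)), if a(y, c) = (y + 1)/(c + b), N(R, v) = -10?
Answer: -3955/12 ≈ -329.58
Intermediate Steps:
b = -½ (b = (¼)*(-2) = -½ ≈ -0.50000)
a(y, c) = (1 + y)/(-½ + c) (a(y, c) = (y + 1)/(c - ½) = (1 + y)/(-½ + c))
35*(a(1/(-8 + 0), 2) + N(0, -10)) = 35*(2*(1 + 1/(-8 + 0))/(-1 + 2*2) - 10) = 35*(2*(1 + 1/(-8))/(-1 + 4) - 10) = 35*(2*(1 - ⅛)/3 - 10) = 35*(2*(⅓)*(7/8) - 10) = 35*(7/12 - 10) = 35*(-113/12) = -3955/12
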